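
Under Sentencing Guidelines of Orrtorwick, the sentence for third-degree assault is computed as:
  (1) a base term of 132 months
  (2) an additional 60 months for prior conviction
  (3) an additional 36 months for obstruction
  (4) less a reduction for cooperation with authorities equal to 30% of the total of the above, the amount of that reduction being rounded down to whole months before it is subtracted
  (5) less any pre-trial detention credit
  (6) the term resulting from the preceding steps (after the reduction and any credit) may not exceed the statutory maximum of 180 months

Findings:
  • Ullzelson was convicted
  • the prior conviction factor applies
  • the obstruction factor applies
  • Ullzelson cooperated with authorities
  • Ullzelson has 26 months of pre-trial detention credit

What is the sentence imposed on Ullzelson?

134 months

Prior conviction enhancement: +60 months
Obstruction enhancement: +36 months
Adjusted term: 132 months + 60 months + 36 months = 228 months
Cooperation with authorities reduction: 30% of 228 months = 68 months (rounded down)
After reduction: 228 − 68 = 160 months
Less pre-trial detention credit: 160 months − 26 months = 134 months
Cap at 180 months: 134 months is within the cap, no reduction.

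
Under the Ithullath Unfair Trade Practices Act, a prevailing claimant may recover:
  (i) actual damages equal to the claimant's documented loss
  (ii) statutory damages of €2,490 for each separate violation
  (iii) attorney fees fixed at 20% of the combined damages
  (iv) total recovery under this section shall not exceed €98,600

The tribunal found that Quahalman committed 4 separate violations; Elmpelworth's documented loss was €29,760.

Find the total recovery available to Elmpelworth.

Statutory damages: 4 × €2,490 = €9,960
Combined damages: €29,760 + €9,960 = €39,720
Attorney fees: 20% of €39,720 = €7,944
Total before cap: €39,720 + €7,944 = €47,664
Cap at €98,600: €47,664 is within the cap, no reduction.

€47,664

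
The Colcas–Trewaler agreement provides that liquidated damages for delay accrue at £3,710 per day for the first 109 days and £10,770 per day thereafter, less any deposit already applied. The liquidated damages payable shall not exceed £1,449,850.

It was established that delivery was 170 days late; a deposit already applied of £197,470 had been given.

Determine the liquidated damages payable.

£863,890

First 109 days: 109 × £3,710 = £404,390
Remaining days: (170 − 109) × £10,770 = £656,970
Accrued per-day damages: £404,390 + £656,970 = £1,061,360
Less deposit already applied: £1,061,360 − £197,470 = £863,890
Cap at £1,449,850: £863,890 is within the cap, no reduction.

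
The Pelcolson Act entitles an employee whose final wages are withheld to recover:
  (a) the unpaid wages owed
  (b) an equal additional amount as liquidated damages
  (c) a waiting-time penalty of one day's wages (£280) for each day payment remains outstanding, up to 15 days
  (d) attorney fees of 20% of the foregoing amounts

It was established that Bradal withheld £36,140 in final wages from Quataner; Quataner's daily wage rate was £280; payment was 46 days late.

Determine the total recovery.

Liquidated damages (equal amount): £36,140
Penalty days: min(46, 15) = 15
Waiting-time penalty: 15 × £280 = £4,200
Subtotal: £36,140 + £36,140 + £4,200 = £76,480
Attorney fees: 20% of £76,480 = £15,296
Total award: £76,480 + £15,296 = £91,776

£91,776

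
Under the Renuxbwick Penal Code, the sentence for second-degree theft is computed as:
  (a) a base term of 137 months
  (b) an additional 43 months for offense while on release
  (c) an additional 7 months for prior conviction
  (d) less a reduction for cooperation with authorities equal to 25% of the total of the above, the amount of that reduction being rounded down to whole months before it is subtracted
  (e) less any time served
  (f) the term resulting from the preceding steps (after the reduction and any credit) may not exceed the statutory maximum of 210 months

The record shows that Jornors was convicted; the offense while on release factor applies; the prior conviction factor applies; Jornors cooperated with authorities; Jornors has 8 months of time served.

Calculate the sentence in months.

Offense while on release enhancement: +43 months
Prior conviction enhancement: +7 months
Adjusted term: 137 months + 43 months + 7 months = 187 months
Cooperation with authorities reduction: 25% of 187 months = 46 months (rounded down)
After reduction: 187 − 46 = 141 months
Less time served: 141 months − 8 months = 133 months
Cap at 210 months: 133 months is within the cap, no reduction.

133 months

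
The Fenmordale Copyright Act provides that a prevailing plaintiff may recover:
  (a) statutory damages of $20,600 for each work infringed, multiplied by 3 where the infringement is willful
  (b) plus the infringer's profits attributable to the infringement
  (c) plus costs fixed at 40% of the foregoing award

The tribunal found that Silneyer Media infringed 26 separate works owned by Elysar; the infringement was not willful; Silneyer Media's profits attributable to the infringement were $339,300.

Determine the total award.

Award: $1,224,860

Statutory damages: 26 × $20,600 = $535,600
Infringement not willful: no ×3 enhancement.
Combined award: $535,600 + $339,300 = $874,900
Costs: 40% of $874,900 = $349,960
Award plus costs: $874,900 + $349,960 = $1,224,860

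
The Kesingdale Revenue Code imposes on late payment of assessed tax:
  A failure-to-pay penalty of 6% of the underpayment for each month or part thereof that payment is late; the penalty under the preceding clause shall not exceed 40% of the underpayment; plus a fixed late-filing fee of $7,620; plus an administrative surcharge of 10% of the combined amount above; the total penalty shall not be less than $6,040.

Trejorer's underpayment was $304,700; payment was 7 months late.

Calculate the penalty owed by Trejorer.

Penalty: $142,450

Accrued rate: 6% × 7 = 42%, capped at 40% → 40%
Failure-to-pay penalty: 40% of $304,700 = $121,880
Penalty before surcharge: $121,880 + $7,620 = $129,500
Administrative surcharge: 10% of $129,500 = $12,950
Total penalty: $129,500 + $12,950 = $142,450
Minimum $6,040: $142,450 meets the minimum, no increase.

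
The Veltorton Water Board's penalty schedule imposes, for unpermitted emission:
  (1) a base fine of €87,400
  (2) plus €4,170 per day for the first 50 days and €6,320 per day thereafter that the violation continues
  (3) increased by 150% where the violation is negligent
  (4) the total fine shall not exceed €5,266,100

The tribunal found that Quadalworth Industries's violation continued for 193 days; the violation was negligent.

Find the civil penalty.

Civil penalty: €2,999,150

First 50 days: 50 × €4,170 = €208,500
Remaining days: (193 − 50) × €6,320 = €903,760
Per-day component: €208,500 + €903,760 = €1,112,260
Base plus per-day: €87,400 + €1,112,260 = €1,199,660
Enhancement: 150% of €1,199,660 = €1,799,490
Enhanced fine: €1,199,660 + €1,799,490 = €2,999,150
Cap at €5,266,100: €2,999,150 is within the cap, no reduction.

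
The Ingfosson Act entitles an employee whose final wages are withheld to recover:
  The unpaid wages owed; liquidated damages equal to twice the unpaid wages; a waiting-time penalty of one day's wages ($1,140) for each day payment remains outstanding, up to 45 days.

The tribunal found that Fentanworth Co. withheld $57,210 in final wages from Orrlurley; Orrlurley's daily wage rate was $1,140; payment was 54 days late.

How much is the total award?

Total award: $222,930

Doubled: 2 × $57,210 = $114,420
Penalty days: min(54, 45) = 45
Waiting-time penalty: 45 × $1,140 = $51,300
Total award: $57,210 + $114,420 + $51,300 = $222,930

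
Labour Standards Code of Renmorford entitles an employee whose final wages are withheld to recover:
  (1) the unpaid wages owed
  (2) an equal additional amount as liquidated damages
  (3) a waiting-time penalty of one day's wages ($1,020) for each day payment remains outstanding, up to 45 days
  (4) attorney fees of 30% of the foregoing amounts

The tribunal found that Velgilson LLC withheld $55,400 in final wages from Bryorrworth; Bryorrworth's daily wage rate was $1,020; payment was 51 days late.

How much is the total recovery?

$203,710

Liquidated damages (equal amount): $55,400
Penalty days: min(51, 45) = 45
Waiting-time penalty: 45 × $1,020 = $45,900
Subtotal: $55,400 + $55,400 + $45,900 = $156,700
Attorney fees: 30% of $156,700 = $47,010
Total award: $156,700 + $47,010 = $203,710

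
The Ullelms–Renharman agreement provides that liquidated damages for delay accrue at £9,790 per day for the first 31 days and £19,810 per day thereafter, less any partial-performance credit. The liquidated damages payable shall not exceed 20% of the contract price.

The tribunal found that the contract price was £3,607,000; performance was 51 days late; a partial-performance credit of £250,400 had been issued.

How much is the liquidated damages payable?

£449,290

First 31 days: 31 × £9,790 = £303,490
Remaining days: (51 − 31) × £19,810 = £396,200
Accrued per-day damages: £303,490 + £396,200 = £699,690
Less partial-performance credit: £699,690 − £250,400 = £449,290
Cap: 20% of £3,607,000 = £721,400
Cap at £721,400: £449,290 is within the cap, no reduction.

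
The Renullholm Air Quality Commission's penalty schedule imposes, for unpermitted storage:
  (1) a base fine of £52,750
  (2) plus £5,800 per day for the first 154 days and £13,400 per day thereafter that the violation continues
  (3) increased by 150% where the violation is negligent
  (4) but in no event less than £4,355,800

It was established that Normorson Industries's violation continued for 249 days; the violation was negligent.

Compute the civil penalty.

£5,547,375

First 154 days: 154 × £5,800 = £893,200
Remaining days: (249 − 154) × £13,400 = £1,273,000
Per-day component: £893,200 + £1,273,000 = £2,166,200
Base plus per-day: £52,750 + £2,166,200 = £2,218,950
Enhancement: 150% of £2,218,950 = £3,328,425
Enhanced fine: £2,218,950 + £3,328,425 = £5,547,375
Minimum £4,355,800: £5,547,375 meets the minimum, no increase.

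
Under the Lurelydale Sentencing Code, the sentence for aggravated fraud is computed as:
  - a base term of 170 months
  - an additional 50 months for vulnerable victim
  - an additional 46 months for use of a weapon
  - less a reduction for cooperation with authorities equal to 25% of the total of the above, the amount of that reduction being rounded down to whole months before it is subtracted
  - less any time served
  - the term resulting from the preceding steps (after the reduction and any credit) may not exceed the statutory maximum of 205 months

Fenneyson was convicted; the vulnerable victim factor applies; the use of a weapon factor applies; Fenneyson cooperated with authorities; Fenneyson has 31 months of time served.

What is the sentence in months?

169 months

Vulnerable victim enhancement: +50 months
Use of a weapon enhancement: +46 months
Adjusted term: 170 months + 50 months + 46 months = 266 months
Cooperation with authorities reduction: 25% of 266 months = 66 months (rounded down)
After reduction: 266 − 66 = 200 months
Less time served: 200 months − 31 months = 169 months
Cap at 205 months: 169 months is within the cap, no reduction.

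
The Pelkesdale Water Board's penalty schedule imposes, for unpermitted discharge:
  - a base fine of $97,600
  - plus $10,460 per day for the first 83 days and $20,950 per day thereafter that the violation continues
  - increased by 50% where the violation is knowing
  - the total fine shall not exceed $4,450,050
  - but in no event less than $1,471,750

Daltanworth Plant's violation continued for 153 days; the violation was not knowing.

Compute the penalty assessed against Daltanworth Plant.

First 83 days: 83 × $10,460 = $868,180
Remaining days: (153 − 83) × $20,950 = $1,466,500
Per-day component: $868,180 + $1,466,500 = $2,334,680
Base plus per-day: $97,600 + $2,334,680 = $2,432,280
The violation was not knowing: no 50% increase.
Cap at $4,450,050: $2,432,280 is within the cap, no reduction.
Minimum $1,471,750: $2,432,280 meets the minimum, no increase.

$2,432,280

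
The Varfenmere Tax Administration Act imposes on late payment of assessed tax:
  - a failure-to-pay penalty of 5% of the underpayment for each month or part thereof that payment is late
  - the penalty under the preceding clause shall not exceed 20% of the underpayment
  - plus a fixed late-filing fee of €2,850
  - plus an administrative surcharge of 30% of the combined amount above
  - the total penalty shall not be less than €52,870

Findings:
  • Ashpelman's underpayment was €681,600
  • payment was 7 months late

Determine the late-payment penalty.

€180,921

Accrued rate: 5% × 7 = 35%, capped at 20% → 20%
Failure-to-pay penalty: 20% of €681,600 = €136,320
Penalty before surcharge: €136,320 + €2,850 = €139,170
Administrative surcharge: 30% of €139,170 = €41,751
Total penalty: €139,170 + €41,751 = €180,921
Minimum €52,870: €180,921 meets the minimum, no increase.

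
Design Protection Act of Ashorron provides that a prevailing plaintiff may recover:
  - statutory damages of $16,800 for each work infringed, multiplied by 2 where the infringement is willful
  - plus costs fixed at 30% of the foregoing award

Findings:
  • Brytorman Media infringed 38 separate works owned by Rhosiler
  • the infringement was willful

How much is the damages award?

Statutory damages: 38 × $16,800 = $638,400
Doubled: 2 × $638,400 = $1,276,800
Costs: 30% of $1,276,800 = $383,040
Award plus costs: $1,276,800 + $383,040 = $1,659,840

Award: $1,659,840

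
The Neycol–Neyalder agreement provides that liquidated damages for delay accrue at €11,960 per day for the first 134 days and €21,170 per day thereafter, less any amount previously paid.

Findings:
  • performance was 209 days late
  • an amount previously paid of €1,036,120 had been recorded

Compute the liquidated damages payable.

€2,154,270

First 134 days: 134 × €11,960 = €1,602,640
Remaining days: (209 − 134) × €21,170 = €1,587,750
Accrued per-day damages: €1,602,640 + €1,587,750 = €3,190,390
Less amount previously paid: €3,190,390 − €1,036,120 = €2,154,270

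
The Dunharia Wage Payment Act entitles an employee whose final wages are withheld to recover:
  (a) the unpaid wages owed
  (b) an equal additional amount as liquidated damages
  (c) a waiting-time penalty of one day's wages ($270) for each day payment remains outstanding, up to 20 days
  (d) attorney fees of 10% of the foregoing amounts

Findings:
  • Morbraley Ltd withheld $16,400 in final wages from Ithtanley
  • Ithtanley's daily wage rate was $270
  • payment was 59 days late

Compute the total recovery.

Total award: $42,020

Liquidated damages (equal amount): $16,400
Penalty days: min(59, 20) = 20
Waiting-time penalty: 20 × $270 = $5,400
Subtotal: $16,400 + $16,400 + $5,400 = $38,200
Attorney fees: 10% of $38,200 = $3,820
Total award: $38,200 + $3,820 = $42,020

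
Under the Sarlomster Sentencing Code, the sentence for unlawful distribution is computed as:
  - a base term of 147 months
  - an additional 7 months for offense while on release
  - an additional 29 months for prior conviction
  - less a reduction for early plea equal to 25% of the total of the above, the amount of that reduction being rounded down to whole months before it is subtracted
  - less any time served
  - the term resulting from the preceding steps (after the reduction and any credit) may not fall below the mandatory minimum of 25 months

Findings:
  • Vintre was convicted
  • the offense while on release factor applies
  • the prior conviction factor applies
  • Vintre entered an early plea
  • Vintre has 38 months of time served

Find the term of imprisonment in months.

100 months

Offense while on release enhancement: +7 months
Prior conviction enhancement: +29 months
Adjusted term: 147 months + 7 months + 29 months = 183 months
Early plea reduction: 25% of 183 months = 45 months (rounded down)
After reduction: 183 − 45 = 138 months
Less time served: 138 months − 38 months = 100 months
Minimum 25 months: 100 months meets the minimum, no increase.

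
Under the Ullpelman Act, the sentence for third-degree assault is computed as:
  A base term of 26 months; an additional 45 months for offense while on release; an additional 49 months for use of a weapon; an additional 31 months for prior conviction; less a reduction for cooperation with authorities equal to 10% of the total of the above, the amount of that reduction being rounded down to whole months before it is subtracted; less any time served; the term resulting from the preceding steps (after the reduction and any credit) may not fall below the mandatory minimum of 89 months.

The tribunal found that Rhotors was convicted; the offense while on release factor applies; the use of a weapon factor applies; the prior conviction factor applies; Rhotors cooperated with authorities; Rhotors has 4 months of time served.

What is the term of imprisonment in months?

Offense while on release enhancement: +45 months
Use of a weapon enhancement: +49 months
Prior conviction enhancement: +31 months
Adjusted term: 26 months + 45 months + 49 months + 31 months = 151 months
Cooperation with authorities reduction: 10% of 151 months = 15 months (rounded down)
After reduction: 151 − 15 = 136 months
Less time served: 136 months − 4 months = 132 months
Minimum 89 months: 132 months meets the minimum, no increase.

Sentence: 132 months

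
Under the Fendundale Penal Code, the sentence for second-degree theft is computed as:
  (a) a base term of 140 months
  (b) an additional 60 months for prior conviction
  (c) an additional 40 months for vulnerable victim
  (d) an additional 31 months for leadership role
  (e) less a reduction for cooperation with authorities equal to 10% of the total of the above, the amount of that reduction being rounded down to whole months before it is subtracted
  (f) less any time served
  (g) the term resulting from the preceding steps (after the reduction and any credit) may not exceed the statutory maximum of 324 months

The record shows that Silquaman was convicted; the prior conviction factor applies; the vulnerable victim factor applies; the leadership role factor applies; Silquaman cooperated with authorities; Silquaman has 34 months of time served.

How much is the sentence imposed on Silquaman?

Prior conviction enhancement: +60 months
Vulnerable victim enhancement: +40 months
Leadership role enhancement: +31 months
Adjusted term: 140 months + 60 months + 40 months + 31 months = 271 months
Cooperation with authorities reduction: 10% of 271 months = 27 months (rounded down)
After reduction: 271 − 27 = 244 months
Less time served: 244 months − 34 months = 210 months
Cap at 324 months: 210 months is within the cap, no reduction.

210 months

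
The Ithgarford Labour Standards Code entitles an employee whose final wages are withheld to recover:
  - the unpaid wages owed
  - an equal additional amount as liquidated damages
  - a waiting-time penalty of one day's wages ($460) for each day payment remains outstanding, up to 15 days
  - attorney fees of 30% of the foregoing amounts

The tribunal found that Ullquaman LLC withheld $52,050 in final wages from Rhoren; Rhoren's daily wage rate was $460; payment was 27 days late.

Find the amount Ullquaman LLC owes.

Liquidated damages (equal amount): $52,050
Penalty days: min(27, 15) = 15
Waiting-time penalty: 15 × $460 = $6,900
Subtotal: $52,050 + $52,050 + $6,900 = $111,000
Attorney fees: 30% of $111,000 = $33,300
Total award: $111,000 + $33,300 = $144,300

$144,300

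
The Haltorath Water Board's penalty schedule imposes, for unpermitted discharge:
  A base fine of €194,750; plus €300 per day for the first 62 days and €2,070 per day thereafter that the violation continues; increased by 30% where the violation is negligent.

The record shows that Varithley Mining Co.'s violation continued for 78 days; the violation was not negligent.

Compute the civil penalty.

€246,470

First 62 days: 62 × €300 = €18,600
Remaining days: (78 − 62) × €2,070 = €33,120
Per-day component: €18,600 + €33,120 = €51,720
Base plus per-day: €194,750 + €51,720 = €246,470
The violation was not negligent: no 30% increase.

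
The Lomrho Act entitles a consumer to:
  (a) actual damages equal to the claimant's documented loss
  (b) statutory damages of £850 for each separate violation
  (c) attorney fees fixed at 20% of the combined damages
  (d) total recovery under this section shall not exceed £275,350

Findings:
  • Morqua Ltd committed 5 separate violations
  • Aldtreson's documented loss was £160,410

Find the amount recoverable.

Statutory damages: 5 × £850 = £4,250
Combined damages: £160,410 + £4,250 = £164,660
Attorney fees: 20% of £164,660 = £32,932
Total before cap: £164,660 + £32,932 = £197,592
Cap at £275,350: £197,592 is within the cap, no reduction.

£197,592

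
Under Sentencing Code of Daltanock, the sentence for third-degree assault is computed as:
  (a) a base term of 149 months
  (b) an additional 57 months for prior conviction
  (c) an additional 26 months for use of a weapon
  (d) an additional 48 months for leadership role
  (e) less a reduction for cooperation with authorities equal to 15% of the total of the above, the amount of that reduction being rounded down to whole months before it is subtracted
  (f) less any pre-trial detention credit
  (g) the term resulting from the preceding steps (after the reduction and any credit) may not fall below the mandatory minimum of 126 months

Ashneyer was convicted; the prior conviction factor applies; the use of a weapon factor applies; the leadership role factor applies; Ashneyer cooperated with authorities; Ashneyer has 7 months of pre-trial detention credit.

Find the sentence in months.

231 months

Prior conviction enhancement: +57 months
Use of a weapon enhancement: +26 months
Leadership role enhancement: +48 months
Adjusted term: 149 months + 57 months + 26 months + 48 months = 280 months
Cooperation with authorities reduction: 15% of 280 months = 42 months (rounded down)
After reduction: 280 − 42 = 238 months
Less pre-trial detention credit: 238 months − 7 months = 231 months
Minimum 126 months: 231 months meets the minimum, no increase.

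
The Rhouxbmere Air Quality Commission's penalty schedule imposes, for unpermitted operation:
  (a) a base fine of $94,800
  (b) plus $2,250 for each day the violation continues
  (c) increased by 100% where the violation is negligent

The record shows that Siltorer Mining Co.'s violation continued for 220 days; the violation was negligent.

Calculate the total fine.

Per-day component: 220 × $2,250 = $495,000
Base plus per-day: $94,800 + $495,000 = $589,800
Enhancement: 100% of $589,800 = $589,800
Enhanced fine: $589,800 + $589,800 = $1,179,600

$1,179,600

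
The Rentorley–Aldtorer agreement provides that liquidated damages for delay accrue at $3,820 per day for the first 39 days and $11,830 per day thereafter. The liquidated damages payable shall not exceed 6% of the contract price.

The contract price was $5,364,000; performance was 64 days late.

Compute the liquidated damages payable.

First 39 days: 39 × $3,820 = $148,980
Remaining days: (64 − 39) × $11,830 = $295,750
Accrued per-day damages: $148,980 + $295,750 = $444,730
Cap: 6% of $5,364,000 = $321,840
Cap at $321,840: $444,730 exceeds the cap → $321,840

$321,840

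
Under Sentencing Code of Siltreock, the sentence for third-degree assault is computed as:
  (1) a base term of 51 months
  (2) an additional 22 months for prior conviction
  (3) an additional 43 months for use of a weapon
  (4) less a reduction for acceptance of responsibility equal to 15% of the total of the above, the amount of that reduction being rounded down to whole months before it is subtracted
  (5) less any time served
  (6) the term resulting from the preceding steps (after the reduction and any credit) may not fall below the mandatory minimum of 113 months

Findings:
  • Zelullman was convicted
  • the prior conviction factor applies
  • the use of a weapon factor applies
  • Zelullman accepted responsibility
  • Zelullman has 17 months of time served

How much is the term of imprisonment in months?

113 months

Prior conviction enhancement: +22 months
Use of a weapon enhancement: +43 months
Adjusted term: 51 months + 22 months + 43 months = 116 months
Acceptance of responsibility reduction: 15% of 116 months = 17 months (rounded down)
After reduction: 116 − 17 = 99 months
Less time served: 99 months − 17 months = 82 months
Minimum 113 months: 82 months is below the minimum → 113 months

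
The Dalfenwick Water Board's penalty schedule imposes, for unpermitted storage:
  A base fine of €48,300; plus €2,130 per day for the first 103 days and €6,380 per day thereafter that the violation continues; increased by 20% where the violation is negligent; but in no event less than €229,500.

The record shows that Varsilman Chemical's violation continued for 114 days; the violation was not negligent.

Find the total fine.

€337,870

First 103 days: 103 × €2,130 = €219,390
Remaining days: (114 − 103) × €6,380 = €70,180
Per-day component: €219,390 + €70,180 = €289,570
Base plus per-day: €48,300 + €289,570 = €337,870
The violation was not negligent: no 20% increase.
Minimum €229,500: €337,870 meets the minimum, no increase.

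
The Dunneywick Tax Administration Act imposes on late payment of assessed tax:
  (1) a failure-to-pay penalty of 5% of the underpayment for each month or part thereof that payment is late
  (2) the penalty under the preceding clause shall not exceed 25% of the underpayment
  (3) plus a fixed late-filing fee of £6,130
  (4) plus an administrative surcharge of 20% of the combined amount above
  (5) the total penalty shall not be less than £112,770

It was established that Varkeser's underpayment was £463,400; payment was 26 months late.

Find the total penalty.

Penalty: £146,376

Accrued rate: 5% × 26 = 130%, capped at 25% → 25%
Failure-to-pay penalty: 25% of £463,400 = £115,850
Penalty before surcharge: £115,850 + £6,130 = £121,980
Administrative surcharge: 20% of £121,980 = £24,396
Total penalty: £121,980 + £24,396 = £146,376
Minimum £112,770: £146,376 meets the minimum, no increase.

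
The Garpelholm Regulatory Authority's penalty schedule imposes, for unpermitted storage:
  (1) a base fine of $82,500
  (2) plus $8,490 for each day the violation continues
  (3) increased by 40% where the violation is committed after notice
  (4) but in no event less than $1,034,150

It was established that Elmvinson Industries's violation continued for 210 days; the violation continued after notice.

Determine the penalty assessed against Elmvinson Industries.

Per-day component: 210 × $8,490 = $1,782,900
Base plus per-day: $82,500 + $1,782,900 = $1,865,400
Enhancement: 40% of $1,865,400 = $746,160
Enhanced fine: $1,865,400 + $746,160 = $2,611,560
Minimum $1,034,150: $2,611,560 meets the minimum, no increase.

Civil penalty: $2,611,560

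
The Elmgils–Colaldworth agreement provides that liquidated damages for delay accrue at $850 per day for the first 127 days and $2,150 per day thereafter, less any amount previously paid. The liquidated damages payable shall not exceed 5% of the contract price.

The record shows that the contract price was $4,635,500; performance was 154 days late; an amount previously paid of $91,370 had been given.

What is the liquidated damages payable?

First 127 days: 127 × $850 = $107,950
Remaining days: (154 − 127) × $2,150 = $58,050
Accrued per-day damages: $107,950 + $58,050 = $166,000
Less amount previously paid: $166,000 − $91,370 = $74,630
Cap: 5% of $4,635,500 = $231,775
Cap at $231,775: $74,630 is within the cap, no reduction.

$74,630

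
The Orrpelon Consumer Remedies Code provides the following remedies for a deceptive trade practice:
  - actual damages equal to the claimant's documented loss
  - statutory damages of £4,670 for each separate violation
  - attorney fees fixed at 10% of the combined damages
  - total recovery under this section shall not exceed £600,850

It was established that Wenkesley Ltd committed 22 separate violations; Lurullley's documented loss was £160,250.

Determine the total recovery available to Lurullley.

Statutory damages: 22 × £4,670 = £102,740
Combined damages: £160,250 + £102,740 = £262,990
Attorney fees: 10% of £262,990 = £26,299
Total before cap: £262,990 + £26,299 = £289,289
Cap at £600,850: £289,289 is within the cap, no reduction.

Total recovery: £289,289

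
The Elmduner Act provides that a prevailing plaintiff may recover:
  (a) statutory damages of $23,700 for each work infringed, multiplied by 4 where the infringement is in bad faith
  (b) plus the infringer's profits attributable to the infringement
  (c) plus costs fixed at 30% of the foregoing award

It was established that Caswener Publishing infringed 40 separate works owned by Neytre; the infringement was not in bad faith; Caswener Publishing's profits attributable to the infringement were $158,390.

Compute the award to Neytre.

Statutory damages: 40 × $23,700 = $948,000
Infringement not in bad faith: no ×4 enhancement.
Combined award: $948,000 + $158,390 = $1,106,390
Costs: 30% of $1,106,390 = $331,917
Award plus costs: $1,106,390 + $331,917 = $1,438,307

$1,438,307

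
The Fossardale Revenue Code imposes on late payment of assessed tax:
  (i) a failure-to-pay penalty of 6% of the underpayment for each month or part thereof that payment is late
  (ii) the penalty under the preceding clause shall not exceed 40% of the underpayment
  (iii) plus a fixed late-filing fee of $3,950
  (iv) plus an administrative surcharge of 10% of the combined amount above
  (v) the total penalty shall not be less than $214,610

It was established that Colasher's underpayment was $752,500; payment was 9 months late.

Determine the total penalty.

Accrued rate: 6% × 9 = 54%, capped at 40% → 40%
Failure-to-pay penalty: 40% of $752,500 = $301,000
Penalty before surcharge: $301,000 + $3,950 = $304,950
Administrative surcharge: 10% of $304,950 = $30,495
Total penalty: $304,950 + $30,495 = $335,445
Minimum $214,610: $335,445 meets the minimum, no increase.

$335,445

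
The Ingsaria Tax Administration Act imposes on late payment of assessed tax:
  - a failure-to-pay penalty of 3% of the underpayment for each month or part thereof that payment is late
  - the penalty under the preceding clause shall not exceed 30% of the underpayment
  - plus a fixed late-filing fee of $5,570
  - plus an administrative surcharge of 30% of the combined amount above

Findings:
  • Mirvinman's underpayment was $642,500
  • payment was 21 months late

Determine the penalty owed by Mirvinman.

$257,816

Accrued rate: 3% × 21 = 63%, capped at 30% → 30%
Failure-to-pay penalty: 30% of $642,500 = $192,750
Penalty before surcharge: $192,750 + $5,570 = $198,320
Administrative surcharge: 30% of $198,320 = $59,496
Total penalty: $198,320 + $59,496 = $257,816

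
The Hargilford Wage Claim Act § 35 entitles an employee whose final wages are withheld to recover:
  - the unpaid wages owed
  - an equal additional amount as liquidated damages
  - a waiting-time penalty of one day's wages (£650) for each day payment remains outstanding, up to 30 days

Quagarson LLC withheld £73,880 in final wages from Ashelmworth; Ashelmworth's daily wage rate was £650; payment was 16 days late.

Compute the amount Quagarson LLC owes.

Liquidated damages (equal amount): £73,880
Penalty days: min(16, 30) = 16
Waiting-time penalty: 16 × £650 = £10,400
Total award: £73,880 + £73,880 + £10,400 = £158,160

£158,160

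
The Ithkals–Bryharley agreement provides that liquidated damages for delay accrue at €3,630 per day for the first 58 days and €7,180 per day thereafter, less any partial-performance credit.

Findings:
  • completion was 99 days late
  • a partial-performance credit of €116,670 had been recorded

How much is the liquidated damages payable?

€388,250

First 58 days: 58 × €3,630 = €210,540
Remaining days: (99 − 58) × €7,180 = €294,380
Accrued per-day damages: €210,540 + €294,380 = €504,920
Less partial-performance credit: €504,920 − €116,670 = €388,250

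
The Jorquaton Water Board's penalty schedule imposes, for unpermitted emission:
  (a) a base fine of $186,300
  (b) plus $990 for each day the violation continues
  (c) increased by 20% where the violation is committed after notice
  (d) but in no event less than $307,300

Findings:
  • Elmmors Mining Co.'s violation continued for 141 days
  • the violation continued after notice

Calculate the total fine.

Civil penalty: $391,068

Per-day component: 141 × $990 = $139,590
Base plus per-day: $186,300 + $139,590 = $325,890
Enhancement: 20% of $325,890 = $65,178
Enhanced fine: $325,890 + $65,178 = $391,068
Minimum $307,300: $391,068 meets the minimum, no increase.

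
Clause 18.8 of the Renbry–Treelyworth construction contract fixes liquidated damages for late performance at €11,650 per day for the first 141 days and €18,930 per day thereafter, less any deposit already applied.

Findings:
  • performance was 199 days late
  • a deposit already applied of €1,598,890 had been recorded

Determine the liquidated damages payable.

€1,141,700

First 141 days: 141 × €11,650 = €1,642,650
Remaining days: (199 − 141) × €18,930 = €1,097,940
Accrued per-day damages: €1,642,650 + €1,097,940 = €2,740,590
Less deposit already applied: €2,740,590 − €1,598,890 = €1,141,700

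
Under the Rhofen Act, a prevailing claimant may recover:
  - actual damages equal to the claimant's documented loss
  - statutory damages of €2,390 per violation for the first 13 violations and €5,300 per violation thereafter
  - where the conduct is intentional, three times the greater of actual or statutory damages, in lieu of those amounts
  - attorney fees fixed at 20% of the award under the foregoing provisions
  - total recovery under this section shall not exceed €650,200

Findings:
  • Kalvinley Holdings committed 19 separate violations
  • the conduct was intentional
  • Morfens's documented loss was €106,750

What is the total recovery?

€384,300

First 13 violations: 13 × €2,390 = €31,070
Remaining violations: (19 − 13) × €5,300 = €31,800
Statutory damages: €31,070 + €31,800 = €62,870
Greater of actual damages (€106,750) or statutory damages (€62,870): €106,750
Trebled: 3 × €106,750 = €320,250
Attorney fees: 20% of €320,250 = €64,050
Total before cap: €320,250 + €64,050 = €384,300
Cap at €650,200: €384,300 is within the cap, no reduction.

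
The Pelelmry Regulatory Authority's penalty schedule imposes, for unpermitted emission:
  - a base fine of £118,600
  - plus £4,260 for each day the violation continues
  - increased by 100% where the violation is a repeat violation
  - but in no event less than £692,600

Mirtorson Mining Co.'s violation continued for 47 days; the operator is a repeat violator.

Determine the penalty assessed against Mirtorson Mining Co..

£692,600

Per-day component: 47 × £4,260 = £200,220
Base plus per-day: £118,600 + £200,220 = £318,820
Enhancement: 100% of £318,820 = £318,820
Enhanced fine: £318,820 + £318,820 = £637,640
Minimum £692,600: £637,640 is below the minimum → £692,600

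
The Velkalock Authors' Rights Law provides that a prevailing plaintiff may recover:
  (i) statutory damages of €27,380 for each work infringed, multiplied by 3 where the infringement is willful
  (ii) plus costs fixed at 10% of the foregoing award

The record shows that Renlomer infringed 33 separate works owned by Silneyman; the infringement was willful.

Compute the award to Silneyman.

€2,981,682

Statutory damages: 33 × €27,380 = €903,540
Trebled: 3 × €903,540 = €2,710,620
Costs: 10% of €2,710,620 = €271,062
Award plus costs: €2,710,620 + €271,062 = €2,981,682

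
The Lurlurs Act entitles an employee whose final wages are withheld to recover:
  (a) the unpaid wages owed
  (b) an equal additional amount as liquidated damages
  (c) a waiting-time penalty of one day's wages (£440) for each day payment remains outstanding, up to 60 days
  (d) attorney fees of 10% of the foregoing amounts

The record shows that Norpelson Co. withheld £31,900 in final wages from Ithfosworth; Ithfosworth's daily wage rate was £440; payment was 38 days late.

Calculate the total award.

Liquidated damages (equal amount): £31,900
Penalty days: min(38, 60) = 38
Waiting-time penalty: 38 × £440 = £16,720
Subtotal: £31,900 + £31,900 + £16,720 = £80,520
Attorney fees: 10% of £80,520 = £8,052
Total award: £80,520 + £8,052 = £88,572

£88,572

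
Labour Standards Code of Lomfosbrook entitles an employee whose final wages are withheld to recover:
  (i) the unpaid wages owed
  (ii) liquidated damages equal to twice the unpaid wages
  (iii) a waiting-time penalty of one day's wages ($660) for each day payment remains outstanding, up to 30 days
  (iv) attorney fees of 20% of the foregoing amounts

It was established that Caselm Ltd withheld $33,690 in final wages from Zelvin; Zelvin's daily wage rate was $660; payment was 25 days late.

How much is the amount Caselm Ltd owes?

Total award: $141,084

Doubled: 2 × $33,690 = $67,380
Penalty days: min(25, 30) = 25
Waiting-time penalty: 25 × $660 = $16,500
Subtotal: $33,690 + $67,380 + $16,500 = $117,570
Attorney fees: 20% of $117,570 = $23,514
Total award: $117,570 + $23,514 = $141,084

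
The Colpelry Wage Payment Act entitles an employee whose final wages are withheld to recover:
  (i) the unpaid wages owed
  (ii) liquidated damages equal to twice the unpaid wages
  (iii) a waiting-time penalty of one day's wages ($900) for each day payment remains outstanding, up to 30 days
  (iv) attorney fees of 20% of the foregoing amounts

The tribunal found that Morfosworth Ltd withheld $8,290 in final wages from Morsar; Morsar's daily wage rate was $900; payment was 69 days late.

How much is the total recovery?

Doubled: 2 × $8,290 = $16,580
Penalty days: min(69, 30) = 30
Waiting-time penalty: 30 × $900 = $27,000
Subtotal: $8,290 + $16,580 + $27,000 = $51,870
Attorney fees: 20% of $51,870 = $10,374
Total award: $51,870 + $10,374 = $62,244

$62,244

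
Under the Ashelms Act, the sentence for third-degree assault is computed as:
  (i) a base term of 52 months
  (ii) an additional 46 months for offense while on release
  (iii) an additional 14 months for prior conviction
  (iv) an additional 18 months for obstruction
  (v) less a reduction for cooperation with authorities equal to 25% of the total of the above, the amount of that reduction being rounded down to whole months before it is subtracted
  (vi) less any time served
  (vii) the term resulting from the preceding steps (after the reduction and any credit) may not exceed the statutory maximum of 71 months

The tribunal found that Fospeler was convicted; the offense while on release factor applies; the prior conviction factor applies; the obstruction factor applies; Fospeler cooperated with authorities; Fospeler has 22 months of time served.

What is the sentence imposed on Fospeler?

Offense while on release enhancement: +46 months
Prior conviction enhancement: +14 months
Obstruction enhancement: +18 months
Adjusted term: 52 months + 46 months + 14 months + 18 months = 130 months
Cooperation with authorities reduction: 25% of 130 months = 32 months (rounded down)
After reduction: 130 − 32 = 98 months
Less time served: 98 months − 22 months = 76 months
Cap at 71 months: 76 months exceeds the cap → 71 months

71 months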